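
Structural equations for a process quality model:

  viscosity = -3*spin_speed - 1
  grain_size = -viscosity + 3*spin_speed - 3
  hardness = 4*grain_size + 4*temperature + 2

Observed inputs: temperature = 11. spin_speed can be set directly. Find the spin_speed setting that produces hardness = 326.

spin_speed = 12

Substituting into the grain_size equation gives grain_size = 6*spin_speed - 2.
Substituting into the hardness equation gives hardness = 24*spin_speed + 38.
Solve 24*spin_speed + 38 = 326: spin_speed = (326 - 38) / 24 = 12.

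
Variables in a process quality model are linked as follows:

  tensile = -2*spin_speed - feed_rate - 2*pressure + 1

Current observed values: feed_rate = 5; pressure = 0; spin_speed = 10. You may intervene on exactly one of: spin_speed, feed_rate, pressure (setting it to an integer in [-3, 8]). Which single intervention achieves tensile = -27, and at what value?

Intervening on spin_speed: tensile = -2*spin_speed - 4. Reaching -27 requires spin_speed = 23/2, not an integer.
Intervening on feed_rate: with other inputs at their observed values, tensile = -feed_rate - 19. Solving for -27 gives feed_rate = 8, within [-3, 8].
Intervening on pressure: tensile = -2*pressure - 24. Reaching -27 requires pressure = 3/2, not an integer.

set feed_rate = 8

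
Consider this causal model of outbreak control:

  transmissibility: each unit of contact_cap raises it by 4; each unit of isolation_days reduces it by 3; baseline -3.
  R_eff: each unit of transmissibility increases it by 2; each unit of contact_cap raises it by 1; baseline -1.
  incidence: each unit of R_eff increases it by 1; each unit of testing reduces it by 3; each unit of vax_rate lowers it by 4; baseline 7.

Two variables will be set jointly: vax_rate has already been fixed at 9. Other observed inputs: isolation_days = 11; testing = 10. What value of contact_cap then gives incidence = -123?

contact_cap = 1

With vax_rate held at 9:
Substituting into the transmissibility equation gives transmissibility = 4*contact_cap - 36.
So R_eff = 9*contact_cap - 73.
Substituting into the incidence equation gives incidence = 9*contact_cap - 132.
Solve 9*contact_cap - 132 = -123: contact_cap = (-123 + 132) / 9 = 1.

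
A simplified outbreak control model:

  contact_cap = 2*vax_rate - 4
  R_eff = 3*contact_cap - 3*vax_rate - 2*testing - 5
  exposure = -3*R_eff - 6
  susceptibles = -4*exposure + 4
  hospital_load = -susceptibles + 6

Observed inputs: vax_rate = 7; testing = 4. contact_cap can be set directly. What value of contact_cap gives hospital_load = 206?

Intervening on contact_cap fixes its value directly, overriding its dependence on vax_rate.
Substituting into the R_eff equation gives R_eff = 3*contact_cap - 34.
Substituting into the exposure equation gives exposure = -9*contact_cap + 96.
Substituting into the susceptibles equation gives susceptibles = 36*contact_cap - 380.
This gives hospital_load = -36*contact_cap + 386.
Solve -36*contact_cap + 386 = 206: contact_cap = (206 - 386) / -36 = 5.

contact_cap = 5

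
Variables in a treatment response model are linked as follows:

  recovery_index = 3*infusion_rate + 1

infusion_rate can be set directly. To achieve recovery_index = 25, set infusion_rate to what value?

infusion_rate = 8

Solve 3*infusion_rate + 1 = 25: infusion_rate = (25 - 1) / 3 = 8.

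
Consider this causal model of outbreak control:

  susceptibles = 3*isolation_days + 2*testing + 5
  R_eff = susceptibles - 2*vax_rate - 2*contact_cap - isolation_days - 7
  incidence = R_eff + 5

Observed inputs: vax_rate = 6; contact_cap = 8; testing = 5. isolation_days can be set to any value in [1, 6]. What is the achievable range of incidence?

Substituting into the susceptibles equation gives susceptibles = 3*isolation_days + 15.
R_eff becomes 2*isolation_days - 20.
Substituting into the incidence equation gives incidence = 2*isolation_days - 15.
Linear in isolation_days, so extremes are at the endpoints: isolation_days = 1 gives incidence = -13; isolation_days = 6 gives incidence = -3.

-13 to -3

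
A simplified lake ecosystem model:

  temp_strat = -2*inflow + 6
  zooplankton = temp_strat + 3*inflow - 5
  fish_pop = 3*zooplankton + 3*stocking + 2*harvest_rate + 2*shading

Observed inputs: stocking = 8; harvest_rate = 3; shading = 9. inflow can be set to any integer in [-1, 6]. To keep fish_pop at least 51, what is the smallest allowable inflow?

inflow = 0

Substituting into the zooplankton equation gives zooplankton = inflow + 1.
Substituting into the fish_pop equation gives fish_pop = 3*inflow + 51.
Require 3*inflow + 51 ≥ 51, so inflow ≥ 0.
The smallest integer in [-1, 6] satisfying this is 0.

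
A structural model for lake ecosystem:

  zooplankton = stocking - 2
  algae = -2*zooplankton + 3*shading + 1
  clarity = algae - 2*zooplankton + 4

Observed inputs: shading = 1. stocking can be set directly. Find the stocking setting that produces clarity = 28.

Substituting into the algae equation gives algae = -2*stocking + 8.
clarity becomes -4*stocking + 16.
Solve -4*stocking + 16 = 28: stocking = (28 - 16) / -4 = -3.

stocking = -3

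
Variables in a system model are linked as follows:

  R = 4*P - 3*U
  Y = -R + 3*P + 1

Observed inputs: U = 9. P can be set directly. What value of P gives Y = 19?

Substituting into the R equation gives R = 4*P - 27.
Substituting into the Y equation gives Y = -P + 28.
Solve -P + 28 = 19: P = (19 - 28) / -1 = 9.

P = 9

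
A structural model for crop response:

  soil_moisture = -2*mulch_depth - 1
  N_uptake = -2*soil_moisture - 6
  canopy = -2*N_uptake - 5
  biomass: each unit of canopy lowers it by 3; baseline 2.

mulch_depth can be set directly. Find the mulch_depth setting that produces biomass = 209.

mulch_depth = 9

Substituting into the N_uptake equation gives N_uptake = 4*mulch_depth - 4.
So canopy = -8*mulch_depth + 3.
Substituting into the biomass equation gives biomass = 24*mulch_depth - 7.
Solve 24*mulch_depth - 7 = 209: mulch_depth = (209 + 7) / 24 = 9.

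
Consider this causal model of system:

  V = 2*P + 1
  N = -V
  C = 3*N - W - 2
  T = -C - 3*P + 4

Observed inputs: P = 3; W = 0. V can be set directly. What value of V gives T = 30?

Intervening on V fixes its value directly, overriding its dependence on P.
Substituting into the C equation gives C = -3*V - 2.
This gives T = 3*V - 3.
Solve 3*V - 3 = 30: V = (30 + 3) / 3 = 11.

V = 11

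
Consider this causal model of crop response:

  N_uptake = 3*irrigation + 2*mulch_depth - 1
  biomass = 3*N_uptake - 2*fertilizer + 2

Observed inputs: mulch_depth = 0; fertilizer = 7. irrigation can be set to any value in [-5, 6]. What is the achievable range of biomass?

Substituting into the N_uptake equation gives N_uptake = 3*irrigation - 1.
This gives biomass = 9*irrigation - 15.
Linear in irrigation, so extremes are at the endpoints: irrigation = -5 gives biomass = -60; irrigation = 6 gives biomass = 39.

-60 to 39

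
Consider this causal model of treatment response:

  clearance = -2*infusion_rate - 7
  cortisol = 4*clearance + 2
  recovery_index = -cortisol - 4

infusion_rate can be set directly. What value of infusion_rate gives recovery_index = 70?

infusion_rate = 6

Substituting into the cortisol equation gives cortisol = -8*infusion_rate - 26.
Substituting into the recovery_index equation gives recovery_index = 8*infusion_rate + 22.
Solve 8*infusion_rate + 22 = 70: infusion_rate = (70 - 22) / 8 = 6.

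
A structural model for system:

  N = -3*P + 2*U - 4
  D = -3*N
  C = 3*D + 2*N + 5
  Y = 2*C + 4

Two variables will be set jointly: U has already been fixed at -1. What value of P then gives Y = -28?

With U held at -1:
Substituting into the N equation gives N = -3*P - 6.
Substituting into the D equation gives D = 9*P + 18.
So C = 21*P + 47.
Substituting into the Y equation gives Y = 42*P + 98.
Solve 42*P + 98 = -28: P = (-28 - 98) / 42 = -3.

P = -3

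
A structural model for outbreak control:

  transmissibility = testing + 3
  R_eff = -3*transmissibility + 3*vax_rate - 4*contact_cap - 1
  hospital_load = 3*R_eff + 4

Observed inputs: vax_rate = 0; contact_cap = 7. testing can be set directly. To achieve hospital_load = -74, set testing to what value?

testing = -4

Substituting into the R_eff equation gives R_eff = -3*testing - 38.
hospital_load becomes -9*testing - 110.
Solve -9*testing - 110 = -74: testing = (-74 + 110) / -9 = -4.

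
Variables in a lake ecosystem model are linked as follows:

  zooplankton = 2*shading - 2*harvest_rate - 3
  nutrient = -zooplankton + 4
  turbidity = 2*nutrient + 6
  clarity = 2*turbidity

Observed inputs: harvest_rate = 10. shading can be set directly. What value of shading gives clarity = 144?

shading = -3

Substituting into the zooplankton equation gives zooplankton = 2*shading - 23.
So nutrient = -2*shading + 27.
turbidity becomes -4*shading + 60.
Substituting into the clarity equation gives clarity = -8*shading + 120.
Solve -8*shading + 120 = 144: shading = (144 - 120) / -8 = -3.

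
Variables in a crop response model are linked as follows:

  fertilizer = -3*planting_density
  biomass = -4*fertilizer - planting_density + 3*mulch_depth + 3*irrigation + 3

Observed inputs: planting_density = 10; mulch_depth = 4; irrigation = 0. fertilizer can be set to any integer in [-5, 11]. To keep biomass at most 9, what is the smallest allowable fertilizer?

fertilizer = -1

Intervening on fertilizer fixes its value directly, overriding its dependence on planting_density.
Substituting into the biomass equation gives biomass = -4*fertilizer + 5.
Require -4*fertilizer + 5 ≤ 9, so fertilizer ≥ -1.
The smallest integer in [-5, 11] satisfying this is -1.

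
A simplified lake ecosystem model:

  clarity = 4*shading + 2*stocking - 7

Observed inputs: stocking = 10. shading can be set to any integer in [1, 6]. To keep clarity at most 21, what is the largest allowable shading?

shading = 2

Substituting into the clarity equation gives clarity = 4*shading + 13.
Require 4*shading + 13 ≤ 21, so shading ≤ 2.
The largest integer in [1, 6] satisfying this is 2.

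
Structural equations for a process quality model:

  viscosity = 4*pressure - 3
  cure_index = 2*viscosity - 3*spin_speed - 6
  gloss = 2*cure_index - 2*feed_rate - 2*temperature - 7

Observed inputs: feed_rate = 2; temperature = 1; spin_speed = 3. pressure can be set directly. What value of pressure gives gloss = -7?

Substituting into the cure_index equation gives cure_index = 8*pressure - 21.
gloss becomes 16*pressure - 55.
Solve 16*pressure - 55 = -7: pressure = (-7 + 55) / 16 = 3.

pressure = 3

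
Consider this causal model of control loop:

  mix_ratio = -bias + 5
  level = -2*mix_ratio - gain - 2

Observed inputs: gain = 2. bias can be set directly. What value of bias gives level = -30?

bias = -8

Substituting into the level equation gives level = 2*bias - 14.
Solve 2*bias - 14 = -30: bias = (-30 + 14) / 2 = -8.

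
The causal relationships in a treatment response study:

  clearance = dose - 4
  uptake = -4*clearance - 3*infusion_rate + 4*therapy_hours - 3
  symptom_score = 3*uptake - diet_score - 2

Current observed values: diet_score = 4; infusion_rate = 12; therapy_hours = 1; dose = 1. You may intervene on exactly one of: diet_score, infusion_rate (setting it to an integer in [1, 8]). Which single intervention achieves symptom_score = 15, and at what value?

Intervening on diet_score: symptom_score = -diet_score - 71. Reaching 15 requires diet_score = -86, outside [1, 8].
Intervening on infusion_rate: with other inputs at their observed values, symptom_score = -9*infusion_rate + 33. Solving for 15 gives infusion_rate = 2, within [1, 8].

set infusion_rate = 2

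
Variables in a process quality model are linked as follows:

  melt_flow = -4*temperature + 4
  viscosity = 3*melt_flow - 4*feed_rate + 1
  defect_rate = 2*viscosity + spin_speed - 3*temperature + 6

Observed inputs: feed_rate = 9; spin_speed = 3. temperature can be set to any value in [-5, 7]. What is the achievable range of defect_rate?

-226 to 98

Substituting into the viscosity equation gives viscosity = -12*temperature - 23.
Substituting into the defect_rate equation gives defect_rate = -27*temperature - 37.
Linear in temperature, so extremes are at the endpoints: temperature = -5 gives defect_rate = 98; temperature = 7 gives defect_rate = -226.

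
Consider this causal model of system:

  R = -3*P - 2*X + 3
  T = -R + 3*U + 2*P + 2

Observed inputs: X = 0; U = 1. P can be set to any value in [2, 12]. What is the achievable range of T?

Substituting into the R equation gives R = -3*P + 3.
T becomes 5*P + 2.
Linear in P, so extremes are at the endpoints: P = 2 gives T = 12; P = 12 gives T = 62.

12 to 62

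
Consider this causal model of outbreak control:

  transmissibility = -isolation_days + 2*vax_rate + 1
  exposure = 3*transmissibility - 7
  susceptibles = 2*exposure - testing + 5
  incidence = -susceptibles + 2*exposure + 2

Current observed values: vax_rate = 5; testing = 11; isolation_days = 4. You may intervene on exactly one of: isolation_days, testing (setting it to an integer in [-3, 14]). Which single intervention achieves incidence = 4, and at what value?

Intervening on isolation_days: the paths from isolation_days to incidence cancel (net effect zero), leaving incidence = 8; 4 is unreachable this way.
Intervening on testing: with other inputs at their observed values, incidence = testing - 3. Solving for 4 gives testing = 7, within [-3, 14].

set testing = 7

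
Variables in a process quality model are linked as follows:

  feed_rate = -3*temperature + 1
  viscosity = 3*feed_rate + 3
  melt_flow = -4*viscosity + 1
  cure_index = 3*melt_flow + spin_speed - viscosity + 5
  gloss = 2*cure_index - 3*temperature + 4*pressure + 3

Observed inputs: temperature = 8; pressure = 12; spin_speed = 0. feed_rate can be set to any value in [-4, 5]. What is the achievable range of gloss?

Intervening on feed_rate fixes its value directly, overriding its dependence on temperature.
Substituting into the melt_flow equation gives melt_flow = -12*feed_rate - 11.
Substituting into the cure_index equation gives cure_index = -39*feed_rate - 31.
Substituting into the gloss equation gives gloss = -78*feed_rate - 35.
Linear in feed_rate, so extremes are at the endpoints: feed_rate = -4 gives gloss = 277; feed_rate = 5 gives gloss = -425.

-425 to 277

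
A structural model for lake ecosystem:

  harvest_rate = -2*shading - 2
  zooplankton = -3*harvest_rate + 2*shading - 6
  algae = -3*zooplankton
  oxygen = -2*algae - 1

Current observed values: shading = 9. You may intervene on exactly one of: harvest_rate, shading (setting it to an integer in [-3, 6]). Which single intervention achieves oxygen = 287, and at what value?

Intervening on harvest_rate: oxygen = -18*harvest_rate + 71. Reaching 287 requires harvest_rate = -12, outside [-3, 6].
Intervening on shading: with other inputs at their observed values, oxygen = 48*shading - 1. Solving for 287 gives shading = 6, within [-3, 6].

set shading = 6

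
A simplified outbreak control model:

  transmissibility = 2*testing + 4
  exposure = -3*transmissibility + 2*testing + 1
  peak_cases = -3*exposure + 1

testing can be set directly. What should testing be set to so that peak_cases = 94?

Substituting into the exposure equation gives exposure = -4*testing - 11.
So peak_cases = 12*testing + 34.
Solve 12*testing + 34 = 94: testing = (94 - 34) / 12 = 5.

testing = 5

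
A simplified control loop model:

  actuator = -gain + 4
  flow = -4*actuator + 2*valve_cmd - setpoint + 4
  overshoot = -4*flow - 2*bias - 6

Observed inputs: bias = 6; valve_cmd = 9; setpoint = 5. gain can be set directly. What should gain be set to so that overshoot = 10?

gain = -2

Substituting into the flow equation gives flow = 4*gain + 1.
Substituting into the overshoot equation gives overshoot = -16*gain - 22.
Solve -16*gain - 22 = 10: gain = (10 + 22) / -16 = -2.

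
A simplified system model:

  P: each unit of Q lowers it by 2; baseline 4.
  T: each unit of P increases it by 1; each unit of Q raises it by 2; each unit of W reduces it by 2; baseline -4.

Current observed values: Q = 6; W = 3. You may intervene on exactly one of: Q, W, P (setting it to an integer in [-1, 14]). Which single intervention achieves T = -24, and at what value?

set W = 12

Intervening on Q: the paths from Q to T cancel (net effect zero), leaving T = -6; -24 is unreachable this way.
Intervening on W: with other inputs at their observed values, T = -2*W. Solving for -24 gives W = 12, within [-1, 14].
Intervening on P: T = P + 2. Reaching -24 requires P = -26, outside [-1, 14].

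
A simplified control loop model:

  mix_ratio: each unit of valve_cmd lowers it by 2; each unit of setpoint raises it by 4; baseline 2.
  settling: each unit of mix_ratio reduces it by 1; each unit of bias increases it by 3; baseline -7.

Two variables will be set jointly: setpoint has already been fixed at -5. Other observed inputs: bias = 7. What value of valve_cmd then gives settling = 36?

With setpoint held at -5:
Substituting into the mix_ratio equation gives mix_ratio = -2*valve_cmd - 18.
Substituting into the settling equation gives settling = 2*valve_cmd + 32.
Solve 2*valve_cmd + 32 = 36: valve_cmd = (36 - 32) / 2 = 2.

valve_cmd = 2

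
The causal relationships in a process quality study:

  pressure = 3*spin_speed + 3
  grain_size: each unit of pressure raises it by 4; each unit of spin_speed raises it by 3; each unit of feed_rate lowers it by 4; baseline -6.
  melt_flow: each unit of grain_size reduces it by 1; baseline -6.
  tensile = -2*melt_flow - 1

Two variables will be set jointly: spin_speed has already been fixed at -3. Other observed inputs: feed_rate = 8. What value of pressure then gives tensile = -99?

With spin_speed held at -3:
Intervening on pressure fixes its value directly, overriding its dependence on spin_speed.
Substituting into the grain_size equation gives grain_size = 4*pressure - 47.
Substituting into the melt_flow equation gives melt_flow = -4*pressure + 41.
This gives tensile = 8*pressure - 83.
Solve 8*pressure - 83 = -99: pressure = (-99 + 83) / 8 = -2.

pressure = -2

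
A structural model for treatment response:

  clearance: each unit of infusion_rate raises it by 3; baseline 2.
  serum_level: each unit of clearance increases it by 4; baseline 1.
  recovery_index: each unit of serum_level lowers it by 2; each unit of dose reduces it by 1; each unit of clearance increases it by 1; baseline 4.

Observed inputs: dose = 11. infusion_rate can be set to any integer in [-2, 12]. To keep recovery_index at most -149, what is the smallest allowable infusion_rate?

Substituting into the serum_level equation gives serum_level = 12*infusion_rate + 9.
This gives recovery_index = -21*infusion_rate - 23.
Require -21*infusion_rate - 23 ≤ -149, so infusion_rate ≥ 6.
The smallest integer in [-2, 12] satisfying this is 6.

infusion_rate = 6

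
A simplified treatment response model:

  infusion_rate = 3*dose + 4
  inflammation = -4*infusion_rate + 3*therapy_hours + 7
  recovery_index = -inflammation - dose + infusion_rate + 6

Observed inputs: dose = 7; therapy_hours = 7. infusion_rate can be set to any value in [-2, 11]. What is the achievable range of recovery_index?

-39 to 26

Intervening on infusion_rate fixes its value directly, overriding its dependence on dose.
Substituting into the inflammation equation gives inflammation = -4*infusion_rate + 28.
recovery_index becomes 5*infusion_rate - 29.
Linear in infusion_rate, so extremes are at the endpoints: infusion_rate = -2 gives recovery_index = -39; infusion_rate = 11 gives recovery_index = 26.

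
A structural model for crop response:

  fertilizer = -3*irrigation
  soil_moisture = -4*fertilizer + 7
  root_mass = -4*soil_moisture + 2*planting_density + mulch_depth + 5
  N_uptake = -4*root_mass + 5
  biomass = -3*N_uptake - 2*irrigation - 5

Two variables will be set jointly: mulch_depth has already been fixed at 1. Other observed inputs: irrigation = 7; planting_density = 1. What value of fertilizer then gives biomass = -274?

With mulch_depth held at 1:
Intervening on fertilizer fixes its value directly, overriding its dependence on irrigation.
Substituting into the root_mass equation gives root_mass = 16*fertilizer - 20.
N_uptake becomes -64*fertilizer + 85.
So biomass = 192*fertilizer - 274.
Solve 192*fertilizer - 274 = -274: fertilizer = (-274 + 274) / 192 = 0.

fertilizer = 0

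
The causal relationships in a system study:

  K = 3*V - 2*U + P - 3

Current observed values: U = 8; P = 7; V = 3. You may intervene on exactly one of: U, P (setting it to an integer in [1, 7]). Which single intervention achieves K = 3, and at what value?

Intervening on U: with other inputs at their observed values, K = -2*U + 13. Solving for 3 gives U = 5, within [1, 7].
Intervening on P: K = P - 10. Reaching 3 requires P = 13, outside [1, 7].

set U = 5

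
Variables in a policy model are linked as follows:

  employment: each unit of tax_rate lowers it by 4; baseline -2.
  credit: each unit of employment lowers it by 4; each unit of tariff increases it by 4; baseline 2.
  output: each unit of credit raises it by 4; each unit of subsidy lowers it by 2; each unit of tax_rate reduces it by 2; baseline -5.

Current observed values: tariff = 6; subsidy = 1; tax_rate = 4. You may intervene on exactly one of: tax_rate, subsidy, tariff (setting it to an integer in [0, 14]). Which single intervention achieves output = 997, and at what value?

Intervening on tax_rate: with other inputs at their observed values, output = 62*tax_rate + 129. Solving for 997 gives tax_rate = 14, within [0, 14].
Intervening on subsidy: output = -2*subsidy + 379. Reaching 997 requires subsidy = -309, outside [0, 14].
Intervening on tariff: output = 16*tariff + 281. Reaching 997 requires tariff = 179/4, not an integer.

set tax_rate = 14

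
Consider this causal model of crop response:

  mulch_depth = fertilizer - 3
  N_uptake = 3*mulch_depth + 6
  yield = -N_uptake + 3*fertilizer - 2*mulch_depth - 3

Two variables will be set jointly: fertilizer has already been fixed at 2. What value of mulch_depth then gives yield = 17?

mulch_depth = -4

With fertilizer held at 2:
Intervening on mulch_depth fixes its value directly, overriding its dependence on fertilizer.
Substituting into the yield equation gives yield = -5*mulch_depth - 3.
Solve -5*mulch_depth - 3 = 17: mulch_depth = (17 + 3) / -5 = -4.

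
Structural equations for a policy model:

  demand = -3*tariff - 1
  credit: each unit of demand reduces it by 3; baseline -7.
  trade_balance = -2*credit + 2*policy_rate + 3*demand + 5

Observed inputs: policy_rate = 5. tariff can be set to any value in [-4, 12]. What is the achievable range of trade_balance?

Substituting into the credit equation gives credit = 9*tariff - 4.
Substituting into the trade_balance equation gives trade_balance = -27*tariff + 20.
Linear in tariff, so extremes are at the endpoints: tariff = -4 gives trade_balance = 128; tariff = 12 gives trade_balance = -304.

-304 to 128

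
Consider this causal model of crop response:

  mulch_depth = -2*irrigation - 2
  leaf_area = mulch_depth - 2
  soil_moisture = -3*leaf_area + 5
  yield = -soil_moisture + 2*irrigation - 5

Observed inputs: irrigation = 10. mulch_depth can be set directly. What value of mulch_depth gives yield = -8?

mulch_depth = -4

Intervening on mulch_depth fixes its value directly, overriding its dependence on irrigation.
Substituting into the soil_moisture equation gives soil_moisture = -3*mulch_depth + 11.
Substituting into the yield equation gives yield = 3*mulch_depth + 4.
Solve 3*mulch_depth + 4 = -8: mulch_depth = (-8 - 4) / 3 = -4.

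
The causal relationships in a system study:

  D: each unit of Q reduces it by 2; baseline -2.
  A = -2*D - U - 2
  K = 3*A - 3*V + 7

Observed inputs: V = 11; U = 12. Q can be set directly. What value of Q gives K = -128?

Q = -6

Substituting into the A equation gives A = 4*Q - 10.
Substituting into the K equation gives K = 12*Q - 56.
Solve 12*Q - 56 = -128: Q = (-128 + 56) / 12 = -6.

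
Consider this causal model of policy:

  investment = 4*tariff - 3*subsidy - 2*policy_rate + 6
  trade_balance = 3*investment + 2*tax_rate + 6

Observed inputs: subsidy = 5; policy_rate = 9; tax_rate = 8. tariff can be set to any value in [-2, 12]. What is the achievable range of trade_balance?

Substituting into the investment equation gives investment = 4*tariff - 27.
This gives trade_balance = 12*tariff - 59.
Linear in tariff, so extremes are at the endpoints: tariff = -2 gives trade_balance = -83; tariff = 12 gives trade_balance = 85.

-83 to 85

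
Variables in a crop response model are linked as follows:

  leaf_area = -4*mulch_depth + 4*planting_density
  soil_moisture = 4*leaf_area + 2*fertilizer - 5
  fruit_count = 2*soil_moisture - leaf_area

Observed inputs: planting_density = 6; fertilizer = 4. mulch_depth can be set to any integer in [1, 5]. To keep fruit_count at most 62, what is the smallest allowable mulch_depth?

Substituting into the leaf_area equation gives leaf_area = -4*mulch_depth + 24.
So soil_moisture = -16*mulch_depth + 99.
Substituting into the fruit_count equation gives fruit_count = -28*mulch_depth + 174.
Require -28*mulch_depth + 174 ≤ 62, so mulch_depth ≥ 4.
The smallest integer in [1, 5] satisfying this is 4.

mulch_depth = 4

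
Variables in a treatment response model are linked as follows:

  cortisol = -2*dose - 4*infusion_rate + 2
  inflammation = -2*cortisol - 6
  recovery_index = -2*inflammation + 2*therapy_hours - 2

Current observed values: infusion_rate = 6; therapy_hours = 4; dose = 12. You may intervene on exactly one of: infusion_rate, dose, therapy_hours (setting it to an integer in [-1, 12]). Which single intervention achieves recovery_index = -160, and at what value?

set therapy_hours = 7

Intervening on infusion_rate: recovery_index = -16*infusion_rate - 70. Reaching -160 requires infusion_rate = 45/8, not an integer.
Intervening on dose: recovery_index = -8*dose - 70. Reaching -160 requires dose = 45/4, not an integer.
Intervening on therapy_hours: with other inputs at their observed values, recovery_index = 2*therapy_hours - 174. Solving for -160 gives therapy_hours = 7, within [-1, 12].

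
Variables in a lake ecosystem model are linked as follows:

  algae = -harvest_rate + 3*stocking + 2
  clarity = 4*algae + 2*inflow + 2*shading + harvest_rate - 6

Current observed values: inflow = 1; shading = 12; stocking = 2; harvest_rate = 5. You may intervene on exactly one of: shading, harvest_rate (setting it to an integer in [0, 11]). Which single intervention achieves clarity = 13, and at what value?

Intervening on shading: with other inputs at their observed values, clarity = 2*shading + 13. Solving for 13 gives shading = 0, within [0, 11].
Intervening on harvest_rate: clarity = -3*harvest_rate + 52. Reaching 13 requires harvest_rate = 13, outside [0, 11].

set shading = 0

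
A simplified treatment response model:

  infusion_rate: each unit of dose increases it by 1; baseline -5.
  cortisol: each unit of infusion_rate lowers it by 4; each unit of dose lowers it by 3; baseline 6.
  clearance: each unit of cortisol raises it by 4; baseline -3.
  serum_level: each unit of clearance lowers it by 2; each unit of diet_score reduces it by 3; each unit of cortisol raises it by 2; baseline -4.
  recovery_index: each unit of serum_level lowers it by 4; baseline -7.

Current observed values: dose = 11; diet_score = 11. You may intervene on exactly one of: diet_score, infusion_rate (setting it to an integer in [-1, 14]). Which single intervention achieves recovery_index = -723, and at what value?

Intervening on diet_score: recovery_index = 12*diet_score - 1239. Reaching -723 requires diet_score = 43, outside [-1, 14].
Intervening on infusion_rate: with other inputs at their observed values, recovery_index = -96*infusion_rate - 531. Solving for -723 gives infusion_rate = 2, within [-1, 14].

set infusion_rate = 2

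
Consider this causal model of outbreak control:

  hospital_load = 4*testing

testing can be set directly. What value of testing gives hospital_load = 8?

Solve 4*testing = 8: testing = 8 / 4 = 2.

testing = 2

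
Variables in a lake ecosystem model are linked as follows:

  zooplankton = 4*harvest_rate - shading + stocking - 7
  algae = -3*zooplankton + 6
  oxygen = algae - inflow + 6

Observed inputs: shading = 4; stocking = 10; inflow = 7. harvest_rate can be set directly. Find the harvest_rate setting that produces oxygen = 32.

harvest_rate = -2

Substituting into the zooplankton equation gives zooplankton = 4*harvest_rate - 1.
This gives algae = -12*harvest_rate + 9.
Substituting into the oxygen equation gives oxygen = -12*harvest_rate + 8.
Solve -12*harvest_rate + 8 = 32: harvest_rate = (32 - 8) / -12 = -2.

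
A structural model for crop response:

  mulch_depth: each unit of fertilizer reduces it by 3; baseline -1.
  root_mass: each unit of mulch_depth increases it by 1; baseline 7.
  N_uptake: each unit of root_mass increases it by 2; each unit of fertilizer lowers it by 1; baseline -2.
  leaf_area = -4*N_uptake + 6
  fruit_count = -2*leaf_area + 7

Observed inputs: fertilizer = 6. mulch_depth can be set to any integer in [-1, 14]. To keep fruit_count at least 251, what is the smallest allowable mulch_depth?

mulch_depth = 13

Intervening on mulch_depth fixes its value directly, overriding its dependence on fertilizer.
Substituting into the N_uptake equation gives N_uptake = 2*mulch_depth + 6.
leaf_area becomes -8*mulch_depth - 18.
Substituting into the fruit_count equation gives fruit_count = 16*mulch_depth + 43.
Require 16*mulch_depth + 43 ≥ 251, so mulch_depth ≥ 13.
The smallest integer in [-1, 14] satisfying this is 13.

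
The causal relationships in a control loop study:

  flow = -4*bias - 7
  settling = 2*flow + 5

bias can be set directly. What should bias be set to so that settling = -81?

bias = 9

Substituting into the settling equation gives settling = -8*bias - 9.
Solve -8*bias - 9 = -81: bias = (-81 + 9) / -8 = 9.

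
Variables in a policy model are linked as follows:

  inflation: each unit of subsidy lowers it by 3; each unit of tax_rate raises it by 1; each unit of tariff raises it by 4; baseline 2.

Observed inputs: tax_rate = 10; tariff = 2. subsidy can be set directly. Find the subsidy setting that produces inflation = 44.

subsidy = -8

Substituting into the inflation equation gives inflation = -3*subsidy + 20.
Solve -3*subsidy + 20 = 44: subsidy = (44 - 20) / -3 = -8.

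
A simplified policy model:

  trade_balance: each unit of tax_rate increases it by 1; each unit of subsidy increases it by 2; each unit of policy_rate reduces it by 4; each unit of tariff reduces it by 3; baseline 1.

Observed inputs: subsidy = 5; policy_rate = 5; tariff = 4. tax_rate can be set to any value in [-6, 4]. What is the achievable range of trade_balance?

Substituting into the trade_balance equation gives trade_balance = tax_rate - 21.
Linear in tax_rate, so extremes are at the endpoints: tax_rate = -6 gives trade_balance = -27; tax_rate = 4 gives trade_balance = -17.

-27 to -17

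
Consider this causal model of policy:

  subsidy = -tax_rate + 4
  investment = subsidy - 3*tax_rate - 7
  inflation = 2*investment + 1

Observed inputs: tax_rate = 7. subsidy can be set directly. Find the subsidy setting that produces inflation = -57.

Intervening on subsidy fixes its value directly, overriding its dependence on tax_rate.
Substituting into the investment equation gives investment = subsidy - 28.
Substituting into the inflation equation gives inflation = 2*subsidy - 55.
Solve 2*subsidy - 55 = -57: subsidy = (-57 + 55) / 2 = -1.

subsidy = -1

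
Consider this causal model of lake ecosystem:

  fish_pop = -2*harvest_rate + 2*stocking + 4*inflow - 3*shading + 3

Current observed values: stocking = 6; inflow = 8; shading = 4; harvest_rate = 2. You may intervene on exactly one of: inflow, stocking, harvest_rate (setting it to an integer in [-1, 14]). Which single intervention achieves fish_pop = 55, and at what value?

Intervening on inflow: with other inputs at their observed values, fish_pop = 4*inflow - 1. Solving for 55 gives inflow = 14, within [-1, 14].
Intervening on stocking: fish_pop = 2*stocking + 19. Reaching 55 requires stocking = 18, outside [-1, 14].
Intervening on harvest_rate: fish_pop = -2*harvest_rate + 35. Reaching 55 requires harvest_rate = -10, outside [-1, 14].

set inflow = 14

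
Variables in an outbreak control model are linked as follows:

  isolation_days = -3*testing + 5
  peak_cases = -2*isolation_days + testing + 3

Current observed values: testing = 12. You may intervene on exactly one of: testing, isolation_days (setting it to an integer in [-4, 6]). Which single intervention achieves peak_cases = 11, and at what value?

set isolation_days = 2

Intervening on testing: peak_cases = 7*testing - 7. Reaching 11 requires testing = 18/7, not an integer.
Intervening on isolation_days: with other inputs at their observed values, peak_cases = -2*isolation_days + 15. Solving for 11 gives isolation_days = 2, within [-4, 6].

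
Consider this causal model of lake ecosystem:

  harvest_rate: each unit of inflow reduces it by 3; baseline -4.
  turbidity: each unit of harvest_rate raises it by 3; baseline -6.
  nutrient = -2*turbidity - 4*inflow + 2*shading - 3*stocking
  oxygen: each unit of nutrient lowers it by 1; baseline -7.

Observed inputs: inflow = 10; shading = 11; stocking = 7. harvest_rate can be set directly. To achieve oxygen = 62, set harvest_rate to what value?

harvest_rate = 7

Intervening on harvest_rate fixes its value directly, overriding its dependence on inflow.
Substituting into the nutrient equation gives nutrient = -6*harvest_rate - 27.
Substituting into the oxygen equation gives oxygen = 6*harvest_rate + 20.
Solve 6*harvest_rate + 20 = 62: harvest_rate = (62 - 20) / 6 = 7.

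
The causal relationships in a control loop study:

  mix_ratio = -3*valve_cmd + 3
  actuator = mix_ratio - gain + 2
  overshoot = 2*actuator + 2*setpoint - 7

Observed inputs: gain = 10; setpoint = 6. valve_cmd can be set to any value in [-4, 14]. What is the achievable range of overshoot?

-89 to 19

Substituting into the actuator equation gives actuator = -3*valve_cmd - 5.
overshoot becomes -6*valve_cmd - 5.
Linear in valve_cmd, so extremes are at the endpoints: valve_cmd = -4 gives overshoot = 19; valve_cmd = 14 gives overshoot = -89.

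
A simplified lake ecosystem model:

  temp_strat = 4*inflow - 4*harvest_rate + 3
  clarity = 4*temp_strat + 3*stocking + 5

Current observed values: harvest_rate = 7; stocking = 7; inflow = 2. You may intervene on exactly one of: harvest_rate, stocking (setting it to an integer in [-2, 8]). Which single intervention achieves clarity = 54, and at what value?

set harvest_rate = 1

Intervening on harvest_rate: with other inputs at their observed values, clarity = -16*harvest_rate + 70. Solving for 54 gives harvest_rate = 1, within [-2, 8].
Intervening on stocking: clarity = 3*stocking - 63. Reaching 54 requires stocking = 39, outside [-2, 8].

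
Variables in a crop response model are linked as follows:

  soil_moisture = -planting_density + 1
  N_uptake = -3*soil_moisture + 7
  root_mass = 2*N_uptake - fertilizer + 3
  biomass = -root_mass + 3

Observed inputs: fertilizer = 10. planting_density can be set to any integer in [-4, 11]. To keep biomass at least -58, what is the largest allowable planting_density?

Substituting into the N_uptake equation gives N_uptake = 3*planting_density + 4.
Substituting into the root_mass equation gives root_mass = 6*planting_density + 1.
Substituting into the biomass equation gives biomass = -6*planting_density + 2.
Require -6*planting_density + 2 ≥ -58, so planting_density ≤ 10.
The largest integer in [-4, 11] satisfying this is 10.

planting_density = 10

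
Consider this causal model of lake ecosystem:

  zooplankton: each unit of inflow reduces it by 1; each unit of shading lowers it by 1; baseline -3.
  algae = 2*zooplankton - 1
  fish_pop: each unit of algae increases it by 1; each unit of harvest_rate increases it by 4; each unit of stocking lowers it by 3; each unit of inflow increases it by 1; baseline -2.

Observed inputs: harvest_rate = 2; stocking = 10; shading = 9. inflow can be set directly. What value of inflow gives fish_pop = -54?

inflow = 5

Substituting into the zooplankton equation gives zooplankton = -inflow - 12.
So algae = -2*inflow - 25.
Substituting into the fish_pop equation gives fish_pop = -inflow - 49.
Solve -inflow - 49 = -54: inflow = (-54 + 49) / -1 = 5.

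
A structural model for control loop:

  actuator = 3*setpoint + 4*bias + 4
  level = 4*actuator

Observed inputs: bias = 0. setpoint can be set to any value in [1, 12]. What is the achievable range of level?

Substituting into the actuator equation gives actuator = 3*setpoint + 4.
Substituting into the level equation gives level = 12*setpoint + 16.
Linear in setpoint, so extremes are at the endpoints: setpoint = 1 gives level = 28; setpoint = 12 gives level = 160.

28 to 160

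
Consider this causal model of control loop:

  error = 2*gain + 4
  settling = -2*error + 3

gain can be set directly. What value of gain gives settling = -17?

Substituting into the settling equation gives settling = -4*gain - 5.
Solve -4*gain - 5 = -17: gain = (-17 + 5) / -4 = 3.

gain = 3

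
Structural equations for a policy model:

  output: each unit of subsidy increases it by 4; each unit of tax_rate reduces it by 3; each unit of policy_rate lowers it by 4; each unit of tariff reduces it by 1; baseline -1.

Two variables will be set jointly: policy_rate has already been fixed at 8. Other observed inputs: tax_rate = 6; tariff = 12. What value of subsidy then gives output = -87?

With policy_rate held at 8:
Substituting into the output equation gives output = 4*subsidy - 63.
Solve 4*subsidy - 63 = -87: subsidy = (-87 + 63) / 4 = -6.

subsidy = -6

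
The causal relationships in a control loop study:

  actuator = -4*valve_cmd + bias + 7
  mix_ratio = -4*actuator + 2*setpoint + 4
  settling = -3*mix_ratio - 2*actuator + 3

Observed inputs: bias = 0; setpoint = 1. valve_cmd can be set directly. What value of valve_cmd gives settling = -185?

Substituting into the actuator equation gives actuator = -4*valve_cmd + 7.
Substituting into the mix_ratio equation gives mix_ratio = 16*valve_cmd - 22.
This gives settling = -40*valve_cmd + 55.
Solve -40*valve_cmd + 55 = -185: valve_cmd = (-185 - 55) / -40 = 6.

valve_cmd = 6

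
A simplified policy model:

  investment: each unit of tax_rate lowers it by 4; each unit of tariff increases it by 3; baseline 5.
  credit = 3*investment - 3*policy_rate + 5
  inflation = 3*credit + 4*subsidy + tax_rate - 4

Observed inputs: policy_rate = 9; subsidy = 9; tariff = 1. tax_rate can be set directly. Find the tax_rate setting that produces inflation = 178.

tax_rate = -4

Substituting into the investment equation gives investment = -4*tax_rate + 8.
credit becomes -12*tax_rate + 2.
Substituting into the inflation equation gives inflation = -35*tax_rate + 38.
Solve -35*tax_rate + 38 = 178: tax_rate = (178 - 38) / -35 = -4.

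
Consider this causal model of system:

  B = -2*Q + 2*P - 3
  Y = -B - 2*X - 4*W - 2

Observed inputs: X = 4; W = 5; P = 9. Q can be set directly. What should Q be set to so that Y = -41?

Q = 2

Substituting into the B equation gives B = -2*Q + 15.
So Y = 2*Q - 45.
Solve 2*Q - 45 = -41: Q = (-41 + 45) / 2 = 2.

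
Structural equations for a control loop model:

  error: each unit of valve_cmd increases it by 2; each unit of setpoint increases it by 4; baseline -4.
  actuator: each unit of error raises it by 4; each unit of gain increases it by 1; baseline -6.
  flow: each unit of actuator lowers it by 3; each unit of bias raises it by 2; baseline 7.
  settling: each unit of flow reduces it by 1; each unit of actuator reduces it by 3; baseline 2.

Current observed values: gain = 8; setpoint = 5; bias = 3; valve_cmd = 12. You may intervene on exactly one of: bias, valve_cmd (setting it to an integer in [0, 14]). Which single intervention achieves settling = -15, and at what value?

set bias = 5

Intervening on bias: with other inputs at their observed values, settling = -2*bias - 5. Solving for -15 gives bias = 5, within [0, 14].
Intervening on valve_cmd: the paths from valve_cmd to settling cancel (net effect zero), leaving settling = -11; -15 is unreachable this way.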